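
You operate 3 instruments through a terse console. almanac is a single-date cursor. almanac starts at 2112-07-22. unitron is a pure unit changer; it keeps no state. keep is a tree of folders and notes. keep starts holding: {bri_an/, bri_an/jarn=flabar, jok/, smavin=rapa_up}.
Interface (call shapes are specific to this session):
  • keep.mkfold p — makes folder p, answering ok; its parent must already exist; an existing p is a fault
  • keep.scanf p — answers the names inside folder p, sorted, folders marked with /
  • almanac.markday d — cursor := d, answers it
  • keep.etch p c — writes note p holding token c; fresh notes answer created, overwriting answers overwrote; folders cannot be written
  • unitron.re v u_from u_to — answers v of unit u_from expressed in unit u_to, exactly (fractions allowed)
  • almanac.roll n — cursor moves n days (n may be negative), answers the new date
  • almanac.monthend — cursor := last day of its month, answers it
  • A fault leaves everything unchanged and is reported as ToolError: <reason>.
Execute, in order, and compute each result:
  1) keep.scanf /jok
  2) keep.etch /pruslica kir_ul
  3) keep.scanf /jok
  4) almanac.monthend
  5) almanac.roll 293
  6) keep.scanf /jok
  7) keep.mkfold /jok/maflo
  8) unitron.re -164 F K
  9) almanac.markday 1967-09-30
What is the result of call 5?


Answer: 2113-05-20

Derivation:
~$ keep.scanf /jok
= []
~$ keep.etch /pruslica kir_ul
= created
~$ keep.scanf /jok
= []
~$ almanac.monthend
= 2112-07-31
~$ almanac.roll 293
= 2113-05-20
~$ keep.scanf /jok
= []
~$ keep.mkfold /jok/maflo
= ok
~$ unitron.re -164 F K
= 29567/180
~$ almanac.markday 1967-09-30
= 1967-09-30


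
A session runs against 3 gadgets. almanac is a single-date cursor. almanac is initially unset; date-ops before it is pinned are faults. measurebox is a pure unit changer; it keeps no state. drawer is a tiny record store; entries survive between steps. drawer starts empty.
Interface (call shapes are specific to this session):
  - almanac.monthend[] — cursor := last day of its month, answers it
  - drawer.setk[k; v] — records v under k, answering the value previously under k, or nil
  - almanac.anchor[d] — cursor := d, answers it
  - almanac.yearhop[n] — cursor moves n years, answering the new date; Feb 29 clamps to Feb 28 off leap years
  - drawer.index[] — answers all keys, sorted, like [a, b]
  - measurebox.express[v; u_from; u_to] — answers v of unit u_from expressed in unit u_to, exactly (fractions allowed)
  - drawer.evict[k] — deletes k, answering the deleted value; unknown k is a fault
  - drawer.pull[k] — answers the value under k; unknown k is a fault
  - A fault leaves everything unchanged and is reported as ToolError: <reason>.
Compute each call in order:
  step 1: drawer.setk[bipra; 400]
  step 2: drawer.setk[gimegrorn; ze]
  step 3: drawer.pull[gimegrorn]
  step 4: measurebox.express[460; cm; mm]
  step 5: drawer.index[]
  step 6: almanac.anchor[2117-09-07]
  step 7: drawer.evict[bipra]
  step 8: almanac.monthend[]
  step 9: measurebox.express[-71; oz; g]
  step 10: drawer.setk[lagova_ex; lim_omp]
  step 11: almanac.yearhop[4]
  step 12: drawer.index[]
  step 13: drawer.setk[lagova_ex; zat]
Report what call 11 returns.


;; 1. drawer.setk(k: bipra, v: 400) == nil
;; 2. drawer.setk(k: gimegrorn, v: ze) == nil
;; 3. drawer.pull(k: gimegrorn) == ze
;; 4. measurebox.express(v: 460, u_from: cm, u_to: mm) == 4600
;; 5. drawer.index() == [bipra, gimegrorn]
;; 6. almanac.anchor(d: 2117-09-07) == 2117-09-07
;; 7. drawer.evict(k: bipra) == 400
;; 8. almanac.monthend() == 2117-09-30
;; 9. measurebox.express(v: -71, u_from: oz, u_to: g) == -3220505827/1600000
;; 10. drawer.setk(k: lagova_ex, v: lim_omp) == nil
;; 11. almanac.yearhop(n: 4) == 2121-09-30
;; 12. drawer.index() == [gimegrorn, lagova_ex]
;; 13. drawer.setk(k: lagova_ex, v: zat) == lim_omp

Answer: 2121-09-30


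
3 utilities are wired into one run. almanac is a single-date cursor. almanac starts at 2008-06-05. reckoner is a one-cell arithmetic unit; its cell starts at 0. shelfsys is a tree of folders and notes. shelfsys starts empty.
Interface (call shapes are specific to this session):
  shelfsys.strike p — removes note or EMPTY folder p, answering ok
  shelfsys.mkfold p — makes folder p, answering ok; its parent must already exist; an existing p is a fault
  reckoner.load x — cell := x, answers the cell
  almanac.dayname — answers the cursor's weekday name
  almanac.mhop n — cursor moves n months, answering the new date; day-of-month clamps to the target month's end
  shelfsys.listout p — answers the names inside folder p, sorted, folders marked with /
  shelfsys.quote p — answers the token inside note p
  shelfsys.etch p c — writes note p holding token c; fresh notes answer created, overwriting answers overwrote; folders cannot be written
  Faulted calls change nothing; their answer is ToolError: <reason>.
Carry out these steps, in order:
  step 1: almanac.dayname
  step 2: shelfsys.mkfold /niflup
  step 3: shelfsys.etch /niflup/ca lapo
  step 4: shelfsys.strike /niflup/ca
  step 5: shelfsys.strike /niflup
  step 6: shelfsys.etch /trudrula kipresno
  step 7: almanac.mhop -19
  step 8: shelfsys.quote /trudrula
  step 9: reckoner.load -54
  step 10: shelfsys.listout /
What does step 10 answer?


Answer: [trudrula]

Derivation:
;; dayname() => Thursday
;; mkfold(p='/niflup') => ok
;; etch(p='/niflup/ca', c='lapo') => created
;; strike(p='/niflup/ca') => ok
;; strike(p='/niflup') => ok
;; etch(p='/trudrula', c='kipresno') => created
;; mhop(n='-19') => 2006-11-05
;; quote(p='/trudrula') => kipresno
;; load(x='-54') => -54
;; listout(p='/') => [trudrula]


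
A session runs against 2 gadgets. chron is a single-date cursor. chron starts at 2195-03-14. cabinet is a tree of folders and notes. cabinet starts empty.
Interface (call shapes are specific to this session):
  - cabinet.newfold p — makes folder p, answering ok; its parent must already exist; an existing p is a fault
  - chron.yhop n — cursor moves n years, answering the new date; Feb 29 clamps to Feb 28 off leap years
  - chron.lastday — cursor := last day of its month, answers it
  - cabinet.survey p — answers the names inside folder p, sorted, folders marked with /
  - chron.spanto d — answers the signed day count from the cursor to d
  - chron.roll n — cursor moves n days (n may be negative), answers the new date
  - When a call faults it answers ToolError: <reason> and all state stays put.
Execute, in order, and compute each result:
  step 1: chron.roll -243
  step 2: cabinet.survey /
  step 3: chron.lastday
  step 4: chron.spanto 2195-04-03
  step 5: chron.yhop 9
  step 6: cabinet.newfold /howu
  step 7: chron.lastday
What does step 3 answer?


Answer: 2194-07-31

Derivation:
==> roll(n=-243)
<== 2194-07-14
==> survey(p=/)
<== []
==> lastday()
<== 2194-07-31
==> spanto(d=2195-04-03)
<== 246
==> yhop(n=9)
<== 2203-07-31
==> newfold(p=/howu)
<== ok
==> lastday()
<== 2203-07-31


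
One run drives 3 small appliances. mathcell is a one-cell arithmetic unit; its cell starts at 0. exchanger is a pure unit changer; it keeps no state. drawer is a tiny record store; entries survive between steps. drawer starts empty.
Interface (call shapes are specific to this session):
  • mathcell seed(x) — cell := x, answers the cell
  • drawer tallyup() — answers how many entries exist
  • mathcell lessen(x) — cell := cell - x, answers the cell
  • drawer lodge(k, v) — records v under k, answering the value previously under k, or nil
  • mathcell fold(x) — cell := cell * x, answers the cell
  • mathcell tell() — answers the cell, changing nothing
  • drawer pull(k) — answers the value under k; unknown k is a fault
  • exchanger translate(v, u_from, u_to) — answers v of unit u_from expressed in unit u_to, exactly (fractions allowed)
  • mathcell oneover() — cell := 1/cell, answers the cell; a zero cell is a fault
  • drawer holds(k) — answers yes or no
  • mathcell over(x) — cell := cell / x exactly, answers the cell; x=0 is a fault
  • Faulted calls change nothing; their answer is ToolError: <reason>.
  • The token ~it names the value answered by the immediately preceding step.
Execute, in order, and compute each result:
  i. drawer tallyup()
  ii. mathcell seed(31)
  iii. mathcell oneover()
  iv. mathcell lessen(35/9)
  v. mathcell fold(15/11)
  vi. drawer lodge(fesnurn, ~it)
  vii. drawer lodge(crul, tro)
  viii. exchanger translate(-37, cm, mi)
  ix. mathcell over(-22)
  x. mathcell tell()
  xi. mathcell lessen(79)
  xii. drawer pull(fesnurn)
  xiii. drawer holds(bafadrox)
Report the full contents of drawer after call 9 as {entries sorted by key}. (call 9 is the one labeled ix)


Calling drawer tallyup(), and get 0.
I try mathcell seed(31), — result: 31.
Calling mathcell oneover, → 1/31.
Next I call mathcell lessen(35/9): -1076/279.
I call mathcell fold(15/11), and get -5380/1023.
Using drawer lodge(fesnurn, ~it), giving nil.
I try drawer lodge(crul, tro): nil.
I run exchanger translate(-37, cm, mi), and see -185/804672.
Invoking mathcell over(-22), and get 2690/11253.
I run mathcell tell, yielding 2690/11253.
Calling mathcell lessen(79), yielding -886297/11253.
Calling drawer pull(fesnurn), → -5380/1023.
Invoking drawer holds(bafadrox): no.

Answer: {crul=tro, fesnurn=-5380/1023}


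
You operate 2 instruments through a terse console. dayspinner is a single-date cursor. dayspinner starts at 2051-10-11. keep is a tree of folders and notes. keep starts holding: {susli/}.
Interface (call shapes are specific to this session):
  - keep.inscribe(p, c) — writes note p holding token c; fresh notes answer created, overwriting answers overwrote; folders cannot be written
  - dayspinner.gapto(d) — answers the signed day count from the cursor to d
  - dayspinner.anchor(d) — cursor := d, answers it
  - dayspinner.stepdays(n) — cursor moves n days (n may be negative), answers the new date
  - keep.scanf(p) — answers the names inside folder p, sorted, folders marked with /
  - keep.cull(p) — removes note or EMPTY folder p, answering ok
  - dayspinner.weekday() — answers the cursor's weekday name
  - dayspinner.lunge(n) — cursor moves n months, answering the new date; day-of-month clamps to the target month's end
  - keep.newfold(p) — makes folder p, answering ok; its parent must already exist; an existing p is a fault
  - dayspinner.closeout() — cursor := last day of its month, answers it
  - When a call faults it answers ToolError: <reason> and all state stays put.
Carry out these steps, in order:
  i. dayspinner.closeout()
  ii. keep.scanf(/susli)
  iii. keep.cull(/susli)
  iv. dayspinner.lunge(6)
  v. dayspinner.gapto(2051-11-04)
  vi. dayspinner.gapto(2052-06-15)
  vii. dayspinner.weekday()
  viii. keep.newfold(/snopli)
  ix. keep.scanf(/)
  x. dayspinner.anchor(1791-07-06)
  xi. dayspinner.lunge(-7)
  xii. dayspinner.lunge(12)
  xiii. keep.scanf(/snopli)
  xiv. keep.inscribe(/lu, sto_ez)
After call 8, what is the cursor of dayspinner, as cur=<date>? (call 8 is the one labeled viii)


>>> dayspinner.closeout
  2051-10-31
>>> keep.scanf p→/susli
  []
>>> keep.cull p→/susli
  ok
>>> dayspinner.lunge n→6
  2052-04-30
>>> dayspinner.gapto d→2051-11-04
  -178
>>> dayspinner.gapto d→2052-06-15
  46
>>> dayspinner.weekday
  Tuesday
>>> keep.newfold p→/snopli
  ok
>>> keep.scanf p→/
  [snopli/]
>>> dayspinner.anchor d→1791-07-06
  1791-07-06
>>> dayspinner.lunge n→-7
  1790-12-06
>>> dayspinner.lunge n→12
  1791-12-06
>>> keep.scanf p→/snopli
  []
>>> keep.inscribe p→/lu c→sto_ez
  created

Answer: cur=2052-04-30


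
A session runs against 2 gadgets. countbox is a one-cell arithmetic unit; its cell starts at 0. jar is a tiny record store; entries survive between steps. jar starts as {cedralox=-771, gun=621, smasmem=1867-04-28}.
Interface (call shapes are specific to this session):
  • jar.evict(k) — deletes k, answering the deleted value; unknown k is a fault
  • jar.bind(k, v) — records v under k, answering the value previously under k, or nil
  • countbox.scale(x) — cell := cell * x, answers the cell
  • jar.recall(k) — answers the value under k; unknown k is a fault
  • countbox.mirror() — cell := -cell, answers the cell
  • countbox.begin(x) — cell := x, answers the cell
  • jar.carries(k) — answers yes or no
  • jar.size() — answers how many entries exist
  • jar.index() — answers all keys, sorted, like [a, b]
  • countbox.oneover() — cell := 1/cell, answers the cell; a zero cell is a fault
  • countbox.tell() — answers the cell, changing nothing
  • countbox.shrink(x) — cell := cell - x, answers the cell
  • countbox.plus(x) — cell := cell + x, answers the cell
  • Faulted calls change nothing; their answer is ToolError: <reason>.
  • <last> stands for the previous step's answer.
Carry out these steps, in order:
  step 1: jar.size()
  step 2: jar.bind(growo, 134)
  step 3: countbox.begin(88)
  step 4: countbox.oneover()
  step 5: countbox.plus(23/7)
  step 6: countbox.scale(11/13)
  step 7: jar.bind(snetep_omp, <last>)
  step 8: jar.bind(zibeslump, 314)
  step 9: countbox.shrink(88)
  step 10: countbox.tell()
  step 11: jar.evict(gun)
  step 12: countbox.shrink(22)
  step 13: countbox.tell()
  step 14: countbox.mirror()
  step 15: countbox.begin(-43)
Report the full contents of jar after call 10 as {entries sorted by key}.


! jar.size() == 3
! jar.bind(k: growo, v: 134) == nil
! countbox.begin(x: 88) == 88
! countbox.oneover() == 1/88
! countbox.plus(x: 23/7) == 2031/616
! countbox.scale(x: 11/13) == 2031/728
! jar.bind(k: snetep_omp, v: <last>) == nil
! jar.bind(k: zibeslump, v: 314) == nil
! countbox.shrink(x: 88) == -62033/728
! countbox.tell() == -62033/728
! jar.evict(k: gun) == 621
! countbox.shrink(x: 22) == -78049/728
! countbox.tell() == -78049/728
! countbox.mirror() == 78049/728
! countbox.begin(x: -43) == -43

Answer: {cedralox=-771, growo=134, gun=621, smasmem=1867-04-28, snetep_omp=2031/728, zibeslump=314}


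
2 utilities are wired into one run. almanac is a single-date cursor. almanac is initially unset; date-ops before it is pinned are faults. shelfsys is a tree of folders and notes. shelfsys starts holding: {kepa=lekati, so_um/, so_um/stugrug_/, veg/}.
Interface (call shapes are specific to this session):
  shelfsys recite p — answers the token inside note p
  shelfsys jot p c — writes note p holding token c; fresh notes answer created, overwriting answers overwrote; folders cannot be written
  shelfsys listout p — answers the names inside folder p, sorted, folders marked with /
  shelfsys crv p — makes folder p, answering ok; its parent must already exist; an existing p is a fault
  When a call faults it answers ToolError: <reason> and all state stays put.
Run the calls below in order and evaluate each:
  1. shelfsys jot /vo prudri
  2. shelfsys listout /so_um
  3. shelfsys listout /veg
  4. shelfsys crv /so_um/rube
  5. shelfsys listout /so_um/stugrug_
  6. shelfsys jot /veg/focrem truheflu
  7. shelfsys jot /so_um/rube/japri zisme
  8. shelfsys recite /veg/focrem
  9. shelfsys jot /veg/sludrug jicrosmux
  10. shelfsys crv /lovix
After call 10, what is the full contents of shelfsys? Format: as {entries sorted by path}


Answer: {kepa=lekati, lovix/, so_um/, so_um/rube/, so_um/rube/japri=zisme, so_um/stugrug_/, veg/, veg/focrem=truheflu, veg/sludrug=jicrosmux, vo=prudri}

Derivation:
# 1. shelfsys jot(p='/vo', c='prudri') == created
# 2. shelfsys listout(p='/so_um') == [stugrug_/]
# 3. shelfsys listout(p='/veg') == []
# 4. shelfsys crv(p='/so_um/rube') == ok
# 5. shelfsys listout(p='/so_um/stugrug_') == []
# 6. shelfsys jot(p='/veg/focrem', c='truheflu') == created
# 7. shelfsys jot(p='/so_um/rube/japri', c='zisme') == created
# 8. shelfsys recite(p='/veg/focrem') == truheflu
# 9. shelfsys jot(p='/veg/sludrug', c='jicrosmux') == created
# 10. shelfsys crv(p='/lovix') == ok


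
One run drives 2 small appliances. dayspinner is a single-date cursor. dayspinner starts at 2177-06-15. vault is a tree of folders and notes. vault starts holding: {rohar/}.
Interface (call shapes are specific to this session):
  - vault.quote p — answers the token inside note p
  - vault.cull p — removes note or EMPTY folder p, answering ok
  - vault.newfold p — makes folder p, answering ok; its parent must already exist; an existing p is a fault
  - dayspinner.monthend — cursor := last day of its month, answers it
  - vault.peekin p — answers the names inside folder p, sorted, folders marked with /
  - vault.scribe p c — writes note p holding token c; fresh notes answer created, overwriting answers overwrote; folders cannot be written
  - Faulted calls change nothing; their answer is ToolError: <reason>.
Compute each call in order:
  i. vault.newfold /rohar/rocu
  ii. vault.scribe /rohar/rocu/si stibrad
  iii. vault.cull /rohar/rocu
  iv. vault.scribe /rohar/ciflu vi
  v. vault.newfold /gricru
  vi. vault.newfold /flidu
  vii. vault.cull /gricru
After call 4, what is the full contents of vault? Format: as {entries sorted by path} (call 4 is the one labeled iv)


Answer: {rohar/, rohar/ciflu=vi, rohar/rocu/, rohar/rocu/si=stibrad}

Derivation:
I run vault.newfold on p→/rohar/rocu, giving ok.
I call vault.scribe on p→/rohar/rocu/si, c→stibrad: created.
I run vault.cull on p→/rohar/rocu, and observe ToolError: not empty.
Invoking vault.scribe on p→/rohar/ciflu, c→vi, and see created.
Next I call vault.newfold on p→/gricru, — result: ok.
Using vault.newfold on p→/flidu, → ok.
Using vault.cull on p→/gricru: ok.


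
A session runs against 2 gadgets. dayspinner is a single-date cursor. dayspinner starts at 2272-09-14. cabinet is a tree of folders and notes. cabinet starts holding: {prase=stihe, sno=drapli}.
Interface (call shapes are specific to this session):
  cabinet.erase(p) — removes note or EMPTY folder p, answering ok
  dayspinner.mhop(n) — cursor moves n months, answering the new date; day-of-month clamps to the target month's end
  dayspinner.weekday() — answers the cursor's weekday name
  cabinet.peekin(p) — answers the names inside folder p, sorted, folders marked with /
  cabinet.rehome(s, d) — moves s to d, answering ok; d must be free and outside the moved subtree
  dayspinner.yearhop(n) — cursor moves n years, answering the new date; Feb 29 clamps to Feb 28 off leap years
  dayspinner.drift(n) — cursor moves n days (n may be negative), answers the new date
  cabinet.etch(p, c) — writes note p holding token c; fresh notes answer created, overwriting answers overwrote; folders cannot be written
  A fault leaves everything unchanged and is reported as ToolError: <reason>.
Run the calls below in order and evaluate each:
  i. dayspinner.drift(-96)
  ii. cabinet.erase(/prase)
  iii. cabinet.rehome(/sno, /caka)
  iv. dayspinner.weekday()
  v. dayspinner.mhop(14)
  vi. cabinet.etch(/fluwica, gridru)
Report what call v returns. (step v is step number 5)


Act: dayspinner.drift[n→-96]
Obs: 2272-06-10
Act: cabinet.erase[p→/prase]
Obs: ok
Act: cabinet.rehome[s→/sno; d→/caka]
Obs: ok
Act: dayspinner.weekday[]
Obs: Monday
Act: dayspinner.mhop[n→14]
Obs: 2273-08-10
Act: cabinet.etch[p→/fluwica; c→gridru]
Obs: created

Answer: 2273-08-10


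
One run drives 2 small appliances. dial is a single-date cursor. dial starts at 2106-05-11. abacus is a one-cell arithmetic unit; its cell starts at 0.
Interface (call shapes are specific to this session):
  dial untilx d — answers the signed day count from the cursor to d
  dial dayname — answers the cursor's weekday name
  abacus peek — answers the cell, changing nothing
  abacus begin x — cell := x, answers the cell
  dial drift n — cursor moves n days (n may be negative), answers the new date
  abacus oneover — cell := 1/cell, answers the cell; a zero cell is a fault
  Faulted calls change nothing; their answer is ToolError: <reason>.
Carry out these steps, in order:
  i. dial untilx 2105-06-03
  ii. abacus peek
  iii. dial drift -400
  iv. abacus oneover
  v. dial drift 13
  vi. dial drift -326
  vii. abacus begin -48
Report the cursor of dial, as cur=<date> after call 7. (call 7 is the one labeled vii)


Answer: cur=2104-05-28

Derivation:
I try dial untilx using d→2105-06-03, and see -342.
Then abacus peek(), and see 0.
I run dial drift using n→-400, — result: 2105-04-06.
Calling abacus oneover(), — result: ToolError: reciprocal of zero.
I try dial drift using n→13, — result: 2105-04-19.
Now I run dial drift using n→-326, giving 2104-05-28.
Next I call abacus begin using x→-48, — result: -48.


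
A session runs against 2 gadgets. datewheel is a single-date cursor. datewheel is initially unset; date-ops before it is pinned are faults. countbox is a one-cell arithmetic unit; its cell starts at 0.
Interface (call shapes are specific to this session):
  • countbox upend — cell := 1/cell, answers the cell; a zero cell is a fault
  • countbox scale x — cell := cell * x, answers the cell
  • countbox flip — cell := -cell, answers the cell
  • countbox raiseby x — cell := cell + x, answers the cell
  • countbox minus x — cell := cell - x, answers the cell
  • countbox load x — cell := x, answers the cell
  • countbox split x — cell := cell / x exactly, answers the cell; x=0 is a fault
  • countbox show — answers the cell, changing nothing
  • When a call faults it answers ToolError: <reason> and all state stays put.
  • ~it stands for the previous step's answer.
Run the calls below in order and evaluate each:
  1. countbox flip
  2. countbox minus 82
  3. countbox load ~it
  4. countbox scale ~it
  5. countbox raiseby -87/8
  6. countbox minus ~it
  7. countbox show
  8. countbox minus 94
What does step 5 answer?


! countbox flip() -> 0
! countbox minus(82) -> -82
! countbox load(~it) -> -82
! countbox scale(~it) -> 6724
! countbox raiseby(-87/8) -> 53705/8
! countbox minus(~it) -> 0
! countbox show() -> 0
! countbox minus(94) -> -94

Answer: 53705/8


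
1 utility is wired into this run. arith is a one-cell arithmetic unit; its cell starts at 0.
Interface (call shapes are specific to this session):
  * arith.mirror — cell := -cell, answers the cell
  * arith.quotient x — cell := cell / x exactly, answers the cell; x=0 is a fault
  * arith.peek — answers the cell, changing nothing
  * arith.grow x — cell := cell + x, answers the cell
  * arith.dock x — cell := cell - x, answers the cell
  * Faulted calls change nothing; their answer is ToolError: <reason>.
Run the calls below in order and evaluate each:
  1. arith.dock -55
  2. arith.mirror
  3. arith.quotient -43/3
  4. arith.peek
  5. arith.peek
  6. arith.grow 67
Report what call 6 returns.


Answer: 3046/43

Derivation:
-> dock(x: -55)
<- 55
-> mirror()
<- -55
-> quotient(x: -43/3)
<- 165/43
-> peek()
<- 165/43
-> peek()
<- 165/43
-> grow(x: 67)
<- 3046/43


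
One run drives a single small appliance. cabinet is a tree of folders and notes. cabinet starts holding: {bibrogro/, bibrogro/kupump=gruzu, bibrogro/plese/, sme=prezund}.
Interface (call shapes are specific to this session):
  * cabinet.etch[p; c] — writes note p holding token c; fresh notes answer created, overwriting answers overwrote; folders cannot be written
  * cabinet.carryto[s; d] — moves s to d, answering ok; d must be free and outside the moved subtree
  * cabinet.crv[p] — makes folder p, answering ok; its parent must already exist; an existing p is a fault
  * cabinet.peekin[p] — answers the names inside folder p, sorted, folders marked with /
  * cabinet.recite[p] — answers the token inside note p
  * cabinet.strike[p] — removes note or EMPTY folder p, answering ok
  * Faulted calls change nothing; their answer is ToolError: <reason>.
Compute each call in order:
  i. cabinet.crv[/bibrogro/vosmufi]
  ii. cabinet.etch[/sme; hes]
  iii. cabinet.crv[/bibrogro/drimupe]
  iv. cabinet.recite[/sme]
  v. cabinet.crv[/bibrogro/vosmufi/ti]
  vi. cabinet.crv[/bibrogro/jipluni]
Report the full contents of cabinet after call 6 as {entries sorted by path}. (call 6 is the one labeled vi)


[in] crv /bibrogro/vosmufi
:: ok
[in] etch /sme hes
:: overwrote
[in] crv /bibrogro/drimupe
:: ok
[in] recite /sme
:: hes
[in] crv /bibrogro/vosmufi/ti
:: ok
[in] crv /bibrogro/jipluni
:: ok

Answer: {bibrogro/, bibrogro/drimupe/, bibrogro/jipluni/, bibrogro/kupump=gruzu, bibrogro/plese/, bibrogro/vosmufi/, bibrogro/vosmufi/ti/, sme=hes}


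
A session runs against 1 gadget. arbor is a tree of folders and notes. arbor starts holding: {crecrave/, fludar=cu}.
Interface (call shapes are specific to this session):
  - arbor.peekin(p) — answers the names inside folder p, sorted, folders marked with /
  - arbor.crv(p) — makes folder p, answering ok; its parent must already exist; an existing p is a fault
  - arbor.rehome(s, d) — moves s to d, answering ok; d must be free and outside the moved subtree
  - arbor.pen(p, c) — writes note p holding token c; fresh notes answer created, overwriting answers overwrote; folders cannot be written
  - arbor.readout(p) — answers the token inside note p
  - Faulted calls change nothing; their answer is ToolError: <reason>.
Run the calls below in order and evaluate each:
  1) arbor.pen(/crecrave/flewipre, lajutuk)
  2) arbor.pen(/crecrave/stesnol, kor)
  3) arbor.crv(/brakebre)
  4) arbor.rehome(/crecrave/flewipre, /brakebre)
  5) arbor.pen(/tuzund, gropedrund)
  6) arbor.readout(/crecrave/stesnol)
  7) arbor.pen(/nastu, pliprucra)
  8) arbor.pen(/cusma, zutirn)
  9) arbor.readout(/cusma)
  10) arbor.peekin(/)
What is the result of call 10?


Now I run arbor.pen passing p→/crecrave/flewipre, c→lajutuk, and see created.
I try arbor.pen passing p→/crecrave/stesnol, c→kor, yielding created.
I run arbor.crv passing p→/brakebre, and get ok.
Now I run arbor.rehome passing s→/crecrave/flewipre, d→/brakebre, and see ToolError: exists.
I call arbor.pen passing p→/tuzund, c→gropedrund: created.
I call arbor.readout passing p→/crecrave/stesnol, → kor.
I invoke arbor.pen passing p→/nastu, c→pliprucra, → created.
Now I run arbor.pen passing p→/cusma, c→zutirn: created.
Then arbor.readout passing p→/cusma, → zutirn.
Invoking arbor.peekin passing p→/, yielding [brakebre/, crecrave/, cusma, fludar, nastu, tuzund].

Answer: [brakebre/, crecrave/, cusma, fludar, nastu, tuzund]


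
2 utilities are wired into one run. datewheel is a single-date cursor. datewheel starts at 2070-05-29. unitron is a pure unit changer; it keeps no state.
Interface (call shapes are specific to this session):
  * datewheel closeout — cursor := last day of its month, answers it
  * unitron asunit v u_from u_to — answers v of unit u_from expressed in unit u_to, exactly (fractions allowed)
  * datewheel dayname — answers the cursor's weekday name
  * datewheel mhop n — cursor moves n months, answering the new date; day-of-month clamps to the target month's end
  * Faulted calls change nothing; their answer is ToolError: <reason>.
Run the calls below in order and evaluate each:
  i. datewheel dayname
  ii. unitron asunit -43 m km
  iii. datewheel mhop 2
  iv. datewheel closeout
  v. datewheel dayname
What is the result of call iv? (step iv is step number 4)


Answer: 2070-07-31

Derivation:
> datewheel dayname
= Thursday
> unitron asunit -43 m km
= -43/1000
> datewheel mhop 2
= 2070-07-29
> datewheel closeout
= 2070-07-31
> datewheel dayname
= Thursday


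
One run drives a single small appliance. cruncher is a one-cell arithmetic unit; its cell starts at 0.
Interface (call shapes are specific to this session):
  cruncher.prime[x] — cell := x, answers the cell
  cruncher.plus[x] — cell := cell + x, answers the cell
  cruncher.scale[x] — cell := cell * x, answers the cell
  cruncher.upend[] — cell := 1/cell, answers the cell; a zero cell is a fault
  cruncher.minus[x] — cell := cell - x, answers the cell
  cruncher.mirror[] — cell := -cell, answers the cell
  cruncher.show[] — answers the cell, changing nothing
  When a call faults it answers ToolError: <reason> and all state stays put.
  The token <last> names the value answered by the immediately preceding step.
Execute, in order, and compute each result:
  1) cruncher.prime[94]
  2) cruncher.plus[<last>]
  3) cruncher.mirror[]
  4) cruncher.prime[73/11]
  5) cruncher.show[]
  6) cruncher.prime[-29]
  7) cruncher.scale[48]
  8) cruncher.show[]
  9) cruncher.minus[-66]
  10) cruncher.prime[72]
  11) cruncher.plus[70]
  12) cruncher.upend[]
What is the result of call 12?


[in] cruncher.prime x→94
  94
[in] cruncher.plus x→<last>
  188
[in] cruncher.mirror
  -188
[in] cruncher.prime x→73/11
  73/11
[in] cruncher.show
  73/11
[in] cruncher.prime x→-29
  -29
[in] cruncher.scale x→48
  -1392
[in] cruncher.show
  -1392
[in] cruncher.minus x→-66
  -1326
[in] cruncher.prime x→72
  72
[in] cruncher.plus x→70
  142
[in] cruncher.upend
  1/142

Answer: 1/142


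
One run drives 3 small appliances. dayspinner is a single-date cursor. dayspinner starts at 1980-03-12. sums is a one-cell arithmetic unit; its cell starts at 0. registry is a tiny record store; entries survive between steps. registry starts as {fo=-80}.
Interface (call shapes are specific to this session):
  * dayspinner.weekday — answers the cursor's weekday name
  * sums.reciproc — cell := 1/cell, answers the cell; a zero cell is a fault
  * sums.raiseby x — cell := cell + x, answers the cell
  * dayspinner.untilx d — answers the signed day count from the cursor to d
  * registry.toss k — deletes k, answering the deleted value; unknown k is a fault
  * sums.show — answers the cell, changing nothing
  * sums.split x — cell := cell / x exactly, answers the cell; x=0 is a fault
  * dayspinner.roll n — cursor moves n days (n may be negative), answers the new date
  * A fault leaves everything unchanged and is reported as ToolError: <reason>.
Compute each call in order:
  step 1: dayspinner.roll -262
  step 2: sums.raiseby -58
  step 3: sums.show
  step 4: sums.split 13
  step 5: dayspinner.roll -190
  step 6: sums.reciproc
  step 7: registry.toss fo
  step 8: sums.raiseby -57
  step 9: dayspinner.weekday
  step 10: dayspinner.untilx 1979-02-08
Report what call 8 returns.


I run dayspinner.roll with n→-262, yielding 1979-06-24.
Calling sums.raiseby with x→-58, giving -58.
I try sums.show(), — result: -58.
I use sums.split with x→13, and get -58/13.
Calling dayspinner.roll with n→-190, yielding 1978-12-16.
Then sums.reciproc, which returns -13/58.
Using registry.toss with k→fo, and observe -80.
Then sums.raiseby with x→-57, yielding -3319/58.
Then dayspinner.weekday: Saturday.
Calling dayspinner.untilx with d→1979-02-08, giving 54.

Answer: -3319/58


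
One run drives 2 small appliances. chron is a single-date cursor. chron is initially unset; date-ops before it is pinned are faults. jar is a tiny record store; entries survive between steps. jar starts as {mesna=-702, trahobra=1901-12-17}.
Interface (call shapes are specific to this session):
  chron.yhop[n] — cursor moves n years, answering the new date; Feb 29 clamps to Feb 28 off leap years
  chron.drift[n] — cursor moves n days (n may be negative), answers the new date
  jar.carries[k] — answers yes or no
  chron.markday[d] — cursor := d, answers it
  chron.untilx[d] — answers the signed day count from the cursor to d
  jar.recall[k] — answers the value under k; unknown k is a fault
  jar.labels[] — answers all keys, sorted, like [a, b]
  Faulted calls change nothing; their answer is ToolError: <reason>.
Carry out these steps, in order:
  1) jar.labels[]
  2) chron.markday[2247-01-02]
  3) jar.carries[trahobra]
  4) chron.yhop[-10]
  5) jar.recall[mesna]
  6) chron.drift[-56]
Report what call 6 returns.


;; labels() -> [mesna, trahobra]
;; markday(d='2247-01-02') -> 2247-01-02
;; carries(k='trahobra') -> yes
;; yhop(n='-10') -> 2237-01-02
;; recall(k='mesna') -> -702
;; drift(n='-56') -> 2236-11-07

Answer: 2236-11-07


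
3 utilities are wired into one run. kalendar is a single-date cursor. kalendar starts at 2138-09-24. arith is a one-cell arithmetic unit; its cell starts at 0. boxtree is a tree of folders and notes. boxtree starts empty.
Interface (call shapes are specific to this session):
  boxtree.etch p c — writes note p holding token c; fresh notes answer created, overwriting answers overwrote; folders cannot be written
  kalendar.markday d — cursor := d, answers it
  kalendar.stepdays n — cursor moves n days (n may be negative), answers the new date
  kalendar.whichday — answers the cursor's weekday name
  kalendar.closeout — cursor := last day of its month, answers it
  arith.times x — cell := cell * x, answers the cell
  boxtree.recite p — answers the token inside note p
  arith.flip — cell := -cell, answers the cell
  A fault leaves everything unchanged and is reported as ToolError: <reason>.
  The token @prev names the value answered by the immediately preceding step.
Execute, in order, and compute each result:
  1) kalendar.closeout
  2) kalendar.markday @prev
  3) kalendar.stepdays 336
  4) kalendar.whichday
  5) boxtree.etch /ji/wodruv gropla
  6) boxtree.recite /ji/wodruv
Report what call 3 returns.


→ closeout()
← 2138-09-30
→ markday(d: @prev)
← 2138-09-30
→ stepdays(n: 336)
← 2139-09-01
→ whichday()
← Tuesday
→ etch(p: /ji/wodruv, c: gropla)
← ToolError: no parent
→ recite(p: /ji/wodruv)
← ToolError: not found

Answer: 2139-09-01


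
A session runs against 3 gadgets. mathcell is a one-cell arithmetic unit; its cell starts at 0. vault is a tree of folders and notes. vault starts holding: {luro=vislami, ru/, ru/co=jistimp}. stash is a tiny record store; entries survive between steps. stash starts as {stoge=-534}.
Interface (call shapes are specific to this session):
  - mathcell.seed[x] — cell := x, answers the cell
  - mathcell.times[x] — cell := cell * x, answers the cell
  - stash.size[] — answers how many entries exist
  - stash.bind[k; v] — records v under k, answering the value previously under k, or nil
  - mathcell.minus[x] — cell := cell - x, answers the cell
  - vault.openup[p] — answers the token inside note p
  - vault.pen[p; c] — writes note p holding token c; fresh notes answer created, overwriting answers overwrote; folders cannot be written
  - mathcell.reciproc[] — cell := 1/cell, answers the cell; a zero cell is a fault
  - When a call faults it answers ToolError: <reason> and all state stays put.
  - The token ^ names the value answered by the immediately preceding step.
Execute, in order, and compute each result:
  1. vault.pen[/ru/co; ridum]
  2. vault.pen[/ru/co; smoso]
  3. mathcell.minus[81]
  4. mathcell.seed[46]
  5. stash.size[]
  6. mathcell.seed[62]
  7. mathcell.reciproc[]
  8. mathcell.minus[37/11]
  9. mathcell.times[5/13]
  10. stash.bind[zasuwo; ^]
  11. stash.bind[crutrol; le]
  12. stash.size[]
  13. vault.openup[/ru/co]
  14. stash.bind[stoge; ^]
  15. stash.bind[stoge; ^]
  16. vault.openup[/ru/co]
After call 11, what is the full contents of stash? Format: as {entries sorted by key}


-- 1. vault.pen(p: /ru/co, c: ridum) ~> overwrote
-- 2. vault.pen(p: /ru/co, c: smoso) ~> overwrote
-- 3. mathcell.minus(x: 81) ~> -81
-- 4. mathcell.seed(x: 46) ~> 46
-- 5. stash.size() ~> 1
-- 6. mathcell.seed(x: 62) ~> 62
-- 7. mathcell.reciproc() ~> 1/62
-- 8. mathcell.minus(x: 37/11) ~> -2283/682
-- 9. mathcell.times(x: 5/13) ~> -11415/8866
-- 10. stash.bind(k: zasuwo, v: ^) ~> nil
-- 11. stash.bind(k: crutrol, v: le) ~> nil
-- 12. stash.size() ~> 3
-- 13. vault.openup(p: /ru/co) ~> smoso
-- 14. stash.bind(k: stoge, v: ^) ~> -534
-- 15. stash.bind(k: stoge, v: ^) ~> smoso
-- 16. vault.openup(p: /ru/co) ~> smoso

Answer: {crutrol=le, stoge=-534, zasuwo=-11415/8866}


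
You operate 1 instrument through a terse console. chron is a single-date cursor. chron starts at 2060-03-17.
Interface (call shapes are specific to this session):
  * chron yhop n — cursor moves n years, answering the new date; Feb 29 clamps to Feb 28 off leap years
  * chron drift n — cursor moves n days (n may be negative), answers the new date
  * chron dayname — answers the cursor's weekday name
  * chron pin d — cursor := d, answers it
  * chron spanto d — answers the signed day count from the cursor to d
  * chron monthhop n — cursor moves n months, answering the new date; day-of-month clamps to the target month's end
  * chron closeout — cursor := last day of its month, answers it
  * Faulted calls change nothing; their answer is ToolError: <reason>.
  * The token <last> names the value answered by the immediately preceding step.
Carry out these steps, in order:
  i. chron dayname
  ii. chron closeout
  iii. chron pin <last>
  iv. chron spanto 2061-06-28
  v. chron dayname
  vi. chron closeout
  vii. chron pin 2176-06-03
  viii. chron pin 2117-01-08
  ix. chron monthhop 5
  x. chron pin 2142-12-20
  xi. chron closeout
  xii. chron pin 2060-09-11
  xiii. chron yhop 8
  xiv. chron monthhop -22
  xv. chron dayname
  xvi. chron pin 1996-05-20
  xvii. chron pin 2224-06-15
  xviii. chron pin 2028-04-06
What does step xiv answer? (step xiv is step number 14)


I use chron dayname, and observe Wednesday.
I try chron closeout, and get 2060-03-31.
Then chron pin on d=<last>, which returns 2060-03-31.
I run chron spanto on d=2061-06-28: 454.
Next I call chron dayname(), and get Wednesday.
I use chron closeout(), and see 2060-03-31.
I try chron pin on d=2176-06-03, → 2176-06-03.
I call chron pin on d=2117-01-08, and see 2117-01-08.
Invoking chron monthhop on n=5, giving 2117-06-08.
I try chron pin on d=2142-12-20, and get 2142-12-20.
Next I call chron closeout(), yielding 2142-12-31.
Now I run chron pin on d=2060-09-11, and observe 2060-09-11.
I use chron yhop on n=8, giving 2068-09-11.
I run chron monthhop on n=-22: 2066-11-11.
Calling chron dayname(), → Thursday.
I invoke chron pin on d=1996-05-20, and observe 1996-05-20.
I invoke chron pin on d=2224-06-15, and see 2224-06-15.
Invoking chron pin on d=2028-04-06, giving 2028-04-06.

Answer: 2066-11-11


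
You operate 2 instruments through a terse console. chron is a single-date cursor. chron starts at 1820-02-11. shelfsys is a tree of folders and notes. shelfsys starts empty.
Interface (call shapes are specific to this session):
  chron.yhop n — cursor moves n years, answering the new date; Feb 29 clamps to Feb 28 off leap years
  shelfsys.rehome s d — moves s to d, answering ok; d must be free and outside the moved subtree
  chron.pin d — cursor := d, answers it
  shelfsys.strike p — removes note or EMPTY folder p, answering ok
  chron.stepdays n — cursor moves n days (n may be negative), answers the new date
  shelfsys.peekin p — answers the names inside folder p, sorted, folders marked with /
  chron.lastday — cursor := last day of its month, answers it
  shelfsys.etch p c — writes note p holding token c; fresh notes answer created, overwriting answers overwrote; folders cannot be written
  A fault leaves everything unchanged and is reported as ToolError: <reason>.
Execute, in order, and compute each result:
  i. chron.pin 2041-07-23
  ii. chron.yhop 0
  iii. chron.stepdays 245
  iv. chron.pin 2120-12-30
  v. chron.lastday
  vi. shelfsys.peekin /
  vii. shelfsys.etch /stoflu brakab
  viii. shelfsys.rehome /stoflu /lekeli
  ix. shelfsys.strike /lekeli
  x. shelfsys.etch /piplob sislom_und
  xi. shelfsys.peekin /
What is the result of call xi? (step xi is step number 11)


·→ chron.pin(d=2041-07-23)
·← 2041-07-23
·→ chron.yhop(n=0)
·← 2041-07-23
·→ chron.stepdays(n=245)
·← 2042-03-25
·→ chron.pin(d=2120-12-30)
·← 2120-12-30
·→ chron.lastday()
·← 2120-12-31
·→ shelfsys.peekin(p=/)
·← []
·→ shelfsys.etch(p=/stoflu, c=brakab)
·← created
·→ shelfsys.rehome(s=/stoflu, d=/lekeli)
·← ok
·→ shelfsys.strike(p=/lekeli)
·← ok
·→ shelfsys.etch(p=/piplob, c=sislom_und)
·← created
·→ shelfsys.peekin(p=/)
·← [piplob]

Answer: [piplob]


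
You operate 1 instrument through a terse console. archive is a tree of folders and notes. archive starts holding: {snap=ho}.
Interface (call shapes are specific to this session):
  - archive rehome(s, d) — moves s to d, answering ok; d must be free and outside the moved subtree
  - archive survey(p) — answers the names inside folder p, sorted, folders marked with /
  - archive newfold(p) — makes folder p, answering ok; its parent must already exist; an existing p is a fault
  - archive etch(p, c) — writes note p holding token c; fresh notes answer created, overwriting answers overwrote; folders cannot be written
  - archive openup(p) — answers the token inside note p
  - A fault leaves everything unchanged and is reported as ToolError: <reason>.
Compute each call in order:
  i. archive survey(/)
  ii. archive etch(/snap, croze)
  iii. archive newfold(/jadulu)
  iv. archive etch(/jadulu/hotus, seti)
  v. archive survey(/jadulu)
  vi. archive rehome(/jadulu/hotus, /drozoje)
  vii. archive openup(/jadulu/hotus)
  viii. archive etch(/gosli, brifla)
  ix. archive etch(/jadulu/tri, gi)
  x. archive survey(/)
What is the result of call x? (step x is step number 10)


Answer: [drozoje, gosli, jadulu/, snap]

Derivation:
~$ archive survey p=/
[out] [snap]
~$ archive etch p=/snap c=croze
[out] overwrote
~$ archive newfold p=/jadulu
[out] ok
~$ archive etch p=/jadulu/hotus c=seti
[out] created
~$ archive survey p=/jadulu
[out] [hotus]
~$ archive rehome s=/jadulu/hotus d=/drozoje
[out] ok
~$ archive openup p=/jadulu/hotus
[out] ToolError: not found
~$ archive etch p=/gosli c=brifla
[out] created
~$ archive etch p=/jadulu/tri c=gi
[out] created
~$ archive survey p=/
[out] [drozoje, gosli, jadulu/, snap]
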